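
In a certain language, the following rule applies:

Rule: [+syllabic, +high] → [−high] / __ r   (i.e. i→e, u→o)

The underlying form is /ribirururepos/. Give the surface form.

riberororepos

Scanning /ribirururepos/: /i/ at position 2 is not in the conditioning environment; /i/ is a high vowel immediately before /r/, so it lowers to [e]; /u/ is a high vowel immediately before /r/, so it lowers to [o]; /u/ is a high vowel immediately before /r/, so it lowers to [o].
Result: [riberororepos].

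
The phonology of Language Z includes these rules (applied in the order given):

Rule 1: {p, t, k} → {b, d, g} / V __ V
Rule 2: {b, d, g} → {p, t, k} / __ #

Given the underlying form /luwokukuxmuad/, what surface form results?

Rule 1 (intervocalic voicing): /k/ is a voiceless stop between vowels /o/ and /u/, so it voices to [g]. /k/ is a voiceless stop between vowels /u/ and /u/, so it voices to [g]. /luwokukuxmuad/ → luwoguguxmuad.
Rule 2 (final devoicing): /d/ is a voiced stop in word-final position, so it devoices to [t]. /luwoguguxmuad/ → luwoguguxmuat.

luwoguguxmuat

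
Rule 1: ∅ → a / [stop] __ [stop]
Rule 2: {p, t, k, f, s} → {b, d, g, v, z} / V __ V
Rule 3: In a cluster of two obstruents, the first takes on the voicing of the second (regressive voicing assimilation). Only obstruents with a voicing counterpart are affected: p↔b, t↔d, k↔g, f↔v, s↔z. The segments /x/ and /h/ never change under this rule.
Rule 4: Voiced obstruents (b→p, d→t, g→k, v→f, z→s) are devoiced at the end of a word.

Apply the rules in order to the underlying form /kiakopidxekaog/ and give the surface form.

Rule 1 (stop-cluster a-epenthesis): no segment meets the environment; /kiakopidxekaog/ is unchanged.
Rule 2 (intervocalic voicing): /k/ is a voiceless obstruent between vowels /a/ and /o/, so it voices to [g]. /p/ is a voiceless obstruent between vowels /o/ and /i/, so it voices to [b]. /k/ is a voiceless obstruent between vowels /e/ and /a/, so it voices to [g]. /kiakopidxekaog/ → kiagobidxegaog.
Rule 3 (regressive voicing assimilation): /d/ precedes the voiceless obstruent /x/, so it devoices to [t] by assimilation. /kiagobidxegaog/ → kiagobitxegaog.
Rule 4 (final devoicing): /g/ is a voiced obstruent in word-final position, so it devoices to [k]. /kiagobitxegaog/ → kiagobitxegaok.

kiagobitxegaok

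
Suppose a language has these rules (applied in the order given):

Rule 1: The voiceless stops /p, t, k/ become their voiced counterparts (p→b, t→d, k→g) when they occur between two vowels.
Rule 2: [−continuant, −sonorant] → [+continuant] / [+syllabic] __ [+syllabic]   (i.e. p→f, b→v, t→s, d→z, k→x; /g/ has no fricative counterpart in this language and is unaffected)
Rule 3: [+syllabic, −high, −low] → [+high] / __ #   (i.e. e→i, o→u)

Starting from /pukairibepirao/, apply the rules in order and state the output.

Rule 1 (intervocalic voicing): /k/ is a voiceless stop between vowels /u/ and /a/, so it voices to [g]. /p/ is a voiceless stop between vowels /e/ and /i/, so it voices to [b]. /pukairibepirao/ → pugairibebirao.
Rule 2 (intervocalic spirantization): /b/ is a stop between vowels /i/ and /e/, so it spirantizes to the fricative [v]. /b/ is a stop between vowels /e/ and /i/, so it spirantizes to the fricative [v]. /pugairibebirao/ → pugairivevirao.
Rule 3 (final vowel raising): /o/ is a mid vowel in word-final position, so it raises to [u]. /pugairivevirao/ → pugairivevirau.

pugairivevirau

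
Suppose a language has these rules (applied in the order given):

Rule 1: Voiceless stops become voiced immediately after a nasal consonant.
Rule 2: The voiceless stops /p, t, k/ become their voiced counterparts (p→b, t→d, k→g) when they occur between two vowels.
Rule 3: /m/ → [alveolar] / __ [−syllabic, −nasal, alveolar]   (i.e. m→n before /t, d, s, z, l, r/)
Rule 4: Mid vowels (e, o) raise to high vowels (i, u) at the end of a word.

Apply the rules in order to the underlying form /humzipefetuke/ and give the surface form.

hunzibefedugi

Rule 1 (post-nasal voicing): no segment meets the environment; /humzipefetuke/ is unchanged.
Rule 2 (intervocalic voicing): /p/ is a voiceless stop between vowels /i/ and /e/, so it voices to [b]. /t/ is a voiceless stop between vowels /e/ and /u/, so it voices to [d]. /k/ is a voiceless stop between vowels /u/ and /e/, so it voices to [g]. /humzipefetuke/ → humzibefeduge.
Rule 3 (nasal place assimilation): /m/ precedes the alveolar consonant /z/, so it assimilates in place to [n]. /humzibefeduge/ → hunzibefeduge.
Rule 4 (final vowel raising): /e/ is a mid vowel in word-final position, so it raises to [i]. /hunzibefeduge/ → hunzibefedugi.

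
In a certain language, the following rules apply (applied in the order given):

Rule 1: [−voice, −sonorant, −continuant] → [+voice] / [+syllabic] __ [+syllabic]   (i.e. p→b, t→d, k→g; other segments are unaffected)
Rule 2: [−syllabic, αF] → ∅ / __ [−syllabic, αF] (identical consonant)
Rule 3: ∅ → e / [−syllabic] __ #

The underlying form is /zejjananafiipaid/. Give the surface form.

Rule 1 (intervocalic voicing): /p/ is a voiceless stop between vowels /i/ and /a/, so it voices to [b]. /zejjananafiipaid/ → zejjananafiibaid.
Rule 2 (degemination): /jj/ is a geminate; the first /j/ deletes. /zejjananafiibaid/ → zejananafiibaid.
Rule 3 (final e-epenthesis): the form ends in the consonant /d/, so [e] is inserted word-finally. /zejananafiibaid/ → zejananafiibaide.

zejananafiibaide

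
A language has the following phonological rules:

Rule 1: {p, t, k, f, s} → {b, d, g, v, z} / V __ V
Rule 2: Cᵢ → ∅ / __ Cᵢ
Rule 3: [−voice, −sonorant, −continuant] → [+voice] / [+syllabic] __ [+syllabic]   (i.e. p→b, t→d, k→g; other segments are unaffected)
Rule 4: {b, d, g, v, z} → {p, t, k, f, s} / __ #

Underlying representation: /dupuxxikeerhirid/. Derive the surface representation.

dubuxigeerhirit

Rule 1 (intervocalic voicing): /p/ is a voiceless obstruent between vowels /u/ and /u/, so it voices to [b]. /k/ is a voiceless obstruent between vowels /i/ and /e/, so it voices to [g]. /dupuxxikeerhirid/ → dubuxxigeerhirid.
Rule 2 (degemination): /xx/ is a geminate; the first /x/ deletes. /dubuxxigeerhirid/ → dubuxigeerhirid.
Rule 3 (intervocalic voicing): no segment meets the environment; /dubuxigeerhirid/ is unchanged.
Rule 4 (final devoicing): /d/ is a voiced obstruent in word-final position, so it devoices to [t]. /dubuxigeerhirid/ → dubuxigeerhirit.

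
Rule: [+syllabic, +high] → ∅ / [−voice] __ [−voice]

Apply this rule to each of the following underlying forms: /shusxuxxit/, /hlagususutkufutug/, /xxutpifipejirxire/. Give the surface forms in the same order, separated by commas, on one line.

shsxxxt, hlagusstkftug, xxtpfpejirxire

/shusxuxxit/: /u/ is a high vowel flanked by voiceless consonants /h/ and /s/, so it deletes. /u/ is a high vowel flanked by voiceless consonants /x/ and /x/, so it deletes. /i/ is a high vowel flanked by voiceless consonants /x/ and /t/, so it deletes. → [shsxxxt].
/hlagususutkufutug/: /u/ is a high vowel flanked by voiceless consonants /s/ and /s/, so it deletes. /u/ is a high vowel flanked by voiceless consonants /s/ and /t/, so it deletes. /u/ is a high vowel flanked by voiceless consonants /k/ and /f/, so it deletes. /u/ is a high vowel flanked by voiceless consonants /f/ and /t/, so it deletes. → [hlagusstkftug].
/xxutpifipejirxire/: /u/ is a high vowel flanked by voiceless consonants /x/ and /t/, so it deletes. /i/ is a high vowel flanked by voiceless consonants /p/ and /f/, so it deletes. /i/ is a high vowel flanked by voiceless consonants /f/ and /p/, so it deletes. → [xxtpfpejirxire].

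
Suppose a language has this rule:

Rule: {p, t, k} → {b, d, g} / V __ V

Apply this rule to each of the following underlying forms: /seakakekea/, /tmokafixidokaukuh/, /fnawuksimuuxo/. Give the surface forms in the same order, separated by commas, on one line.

/seakakekea/: /k/ is a voiceless stop between vowels /a/ and /a/, so it voices to [g]. /k/ is a voiceless stop between vowels /a/ and /e/, so it voices to [g]. /k/ is a voiceless stop between vowels /e/ and /e/, so it voices to [g]. → [seagagegea].
/tmokafixidokaukuh/: /k/ is a voiceless stop between vowels /o/ and /a/, so it voices to [g]. /k/ is a voiceless stop between vowels /o/ and /a/, so it voices to [g]. /k/ is a voiceless stop between vowels /u/ and /u/, so it voices to [g]. → [tmogafixidogauguh].
/fnawuksimuuxo/: the rule's environment is not met; surfaces unchanged as [fnawuksimuuxo].

seagagegea, tmogafixidogauguh, fnawuksimuuxo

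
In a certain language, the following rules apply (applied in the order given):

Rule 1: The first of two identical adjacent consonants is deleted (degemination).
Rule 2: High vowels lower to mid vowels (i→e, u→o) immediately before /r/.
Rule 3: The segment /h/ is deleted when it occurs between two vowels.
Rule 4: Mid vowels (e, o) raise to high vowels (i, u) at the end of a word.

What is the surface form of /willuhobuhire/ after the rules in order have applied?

wiluobueri

Rule 1 (degemination): /ll/ is a geminate; the first /l/ deletes. /willuhobuhire/ → wiluhobuhire.
Rule 2 (pre-rhotic lowering): /i/ is a high vowel immediately before /r/, so it lowers to [e]. /wiluhobuhire/ → wiluhobuhere.
Rule 3 (intervocalic h-deletion): /h/ occurs between vowels /u/ and /o/, so it deletes. /h/ occurs between vowels /u/ and /e/, so it deletes. /wiluhobuhere/ → wiluobuere.
Rule 4 (final vowel raising): /e/ is a mid vowel in word-final position, so it raises to [i]. /wiluobuere/ → wiluobueri.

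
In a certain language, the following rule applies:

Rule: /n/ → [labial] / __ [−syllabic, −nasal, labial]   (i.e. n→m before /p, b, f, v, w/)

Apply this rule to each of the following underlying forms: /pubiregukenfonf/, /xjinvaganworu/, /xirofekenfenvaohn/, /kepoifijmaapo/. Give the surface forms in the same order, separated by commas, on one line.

pubiregukemfomf, xjimvagamworu, xirofekemfemvaohn, kepoifijmaapo

/pubiregukenfonf/: /n/ precedes the labial consonant /f/, so it assimilates in place to [m]. /n/ precedes the labial consonant /f/, so it assimilates in place to [m]. → [pubiregukemfomf].
/xjinvaganworu/: /n/ precedes the labial consonant /v/, so it assimilates in place to [m]. /n/ precedes the labial consonant /w/, so it assimilates in place to [m]. → [xjimvagamworu].
/xirofekenfenvaohn/: /n/ precedes the labial consonant /f/, so it assimilates in place to [m]. /n/ precedes the labial consonant /v/, so it assimilates in place to [m]. → [xirofekemfemvaohn].
/kepoifijmaapo/: the rule's environment is not met; surfaces unchanged as [kepoifijmaapo].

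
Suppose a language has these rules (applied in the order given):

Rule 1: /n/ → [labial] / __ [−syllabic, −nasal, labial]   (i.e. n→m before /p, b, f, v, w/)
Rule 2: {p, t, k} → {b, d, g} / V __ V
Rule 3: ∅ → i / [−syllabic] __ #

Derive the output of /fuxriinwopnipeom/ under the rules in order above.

fuxriimwopnibeomi

Rule 1 (nasal place assimilation): /n/ precedes the labial consonant /w/, so it assimilates in place to [m]. /fuxriinwopnipeom/ → fuxriimwopnipeom.
Rule 2 (intervocalic voicing): /p/ is a voiceless stop between vowels /i/ and /e/, so it voices to [b]. /fuxriimwopnipeom/ → fuxriimwopnibeom.
Rule 3 (final i-epenthesis): the form ends in the consonant /m/, so [i] is inserted word-finally. /fuxriimwopnibeom/ → fuxriimwopnibeomi.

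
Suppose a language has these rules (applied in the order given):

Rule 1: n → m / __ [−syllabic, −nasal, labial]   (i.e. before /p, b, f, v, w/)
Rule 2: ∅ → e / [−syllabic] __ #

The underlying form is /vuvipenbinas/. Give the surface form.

Rule 1 (nasal place assimilation): /n/ precedes the labial consonant /b/, so it assimilates in place to [m]. /vuvipenbinas/ → vuvipembinas.
Rule 2 (final e-epenthesis): the form ends in the consonant /s/, so [e] is inserted word-finally. /vuvipembinas/ → vuvipembinase.

vuvipembinase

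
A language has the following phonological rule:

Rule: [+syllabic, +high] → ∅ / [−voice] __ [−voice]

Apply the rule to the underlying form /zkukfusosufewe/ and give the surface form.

zkkfsosfewe

/u/ is a high vowel flanked by voiceless consonants /k/ and /k/, so it deletes.
/u/ is a high vowel flanked by voiceless consonants /f/ and /s/, so it deletes.
/u/ is a high vowel flanked by voiceless consonants /s/ and /f/, so it deletes.
Surface form: [zkkfsosfewe].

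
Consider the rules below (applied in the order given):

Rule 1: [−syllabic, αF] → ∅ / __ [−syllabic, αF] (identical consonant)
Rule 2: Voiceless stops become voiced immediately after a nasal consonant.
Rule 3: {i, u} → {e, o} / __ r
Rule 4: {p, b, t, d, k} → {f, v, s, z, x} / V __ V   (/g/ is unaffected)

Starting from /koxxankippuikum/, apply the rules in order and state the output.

koxangifuixum

Rule 1 (degemination): /xx/ is a geminate; the first /x/ deletes. /pp/ is a geminate; the first /p/ deletes. /koxxankippuikum/ → koxankipuikum.
Rule 2 (post-nasal voicing): /k/ is a voiceless stop immediately after the nasal /n/, so it voices to [g]. /koxankipuikum/ → koxangipuikum.
Rule 3 (pre-rhotic lowering): no segment meets the environment; /koxangipuikum/ is unchanged.
Rule 4 (intervocalic spirantization): /p/ is a stop between vowels /i/ and /u/, so it spirantizes to the fricative [f]. /k/ is a stop between vowels /i/ and /u/, so it spirantizes to the fricative [x]. /koxangipuikum/ → koxangifuixum.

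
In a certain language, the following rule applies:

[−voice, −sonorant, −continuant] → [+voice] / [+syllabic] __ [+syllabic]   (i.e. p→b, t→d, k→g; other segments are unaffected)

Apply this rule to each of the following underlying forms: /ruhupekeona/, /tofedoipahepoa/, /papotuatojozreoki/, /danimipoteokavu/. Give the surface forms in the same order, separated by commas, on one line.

/ruhupekeona/: /p/ is a voiceless stop between vowels /u/ and /e/, so it voices to [b]. /k/ is a voiceless stop between vowels /e/ and /e/, so it voices to [g]. → [ruhubegeona].
/tofedoipahepoa/: /p/ is a voiceless stop between vowels /i/ and /a/, so it voices to [b]. /p/ is a voiceless stop between vowels /e/ and /o/, so it voices to [b]. → [tofedoibaheboa].
/papotuatojozreoki/: /p/ is a voiceless stop between vowels /a/ and /o/, so it voices to [b]. /t/ is a voiceless stop between vowels /o/ and /u/, so it voices to [d]. /t/ is a voiceless stop between vowels /a/ and /o/, so it voices to [d]. /k/ is a voiceless stop between vowels /o/ and /i/, so it voices to [g]. → [paboduadojozreogi].
/danimipoteokavu/: /p/ is a voiceless stop between vowels /i/ and /o/, so it voices to [b]. /t/ is a voiceless stop between vowels /o/ and /e/, so it voices to [d]. /k/ is a voiceless stop between vowels /o/ and /a/, so it voices to [g]. → [danimibodeogavu].

ruhubegeona, tofedoibaheboa, paboduadojozreogi, danimibodeogavu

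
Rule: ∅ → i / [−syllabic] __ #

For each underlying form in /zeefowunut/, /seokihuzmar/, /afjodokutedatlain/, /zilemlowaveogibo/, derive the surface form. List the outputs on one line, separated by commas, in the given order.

/zeefowunut/: the form ends in the consonant /t/, so [i] is inserted word-finally. → [zeefowunuti].
/seokihuzmar/: the form ends in the consonant /r/, so [i] is inserted word-finally. → [seokihuzmari].
/afjodokutedatlain/: the form ends in the consonant /n/, so [i] is inserted word-finally. → [afjodokutedatlaini].
/zilemlowaveogibo/: the rule's environment is not met; surfaces unchanged as [zilemlowaveogibo].

zeefowunuti, seokihuzmari, afjodokutedatlaini, zilemlowaveogibo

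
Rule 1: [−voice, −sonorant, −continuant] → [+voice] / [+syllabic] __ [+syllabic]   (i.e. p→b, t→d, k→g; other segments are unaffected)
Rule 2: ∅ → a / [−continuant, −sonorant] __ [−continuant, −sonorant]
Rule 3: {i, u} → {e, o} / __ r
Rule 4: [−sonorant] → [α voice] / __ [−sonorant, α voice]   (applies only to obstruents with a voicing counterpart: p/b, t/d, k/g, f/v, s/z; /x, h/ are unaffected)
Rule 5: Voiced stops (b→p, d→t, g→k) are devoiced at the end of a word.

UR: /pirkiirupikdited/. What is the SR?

Rule 1 (intervocalic voicing): /p/ is a voiceless stop between vowels /u/ and /i/, so it voices to [b]. /t/ is a voiceless stop between vowels /i/ and /e/, so it voices to [d]. /pirkiirupikdited/ → pirkiirubikdided.
Rule 2 (stop-cluster a-epenthesis): /k/ and /d/ form a stop–stop cluster, so [a] is inserted between them. /pirkiirubikdided/ → pirkiirubikadided.
Rule 3 (pre-rhotic lowering): /i/ is a high vowel immediately before /r/, so it lowers to [e]. /i/ is a high vowel immediately before /r/, so it lowers to [e]. /pirkiirubikadided/ → perkierubikadided.
Rule 4 (regressive voicing assimilation): no segment meets the environment; /perkierubikadided/ is unchanged.
Rule 5 (final devoicing): /d/ is a voiced stop in word-final position, so it devoices to [t]. /perkierubikadided/ → perkierubikadidet.

perkierubikadidet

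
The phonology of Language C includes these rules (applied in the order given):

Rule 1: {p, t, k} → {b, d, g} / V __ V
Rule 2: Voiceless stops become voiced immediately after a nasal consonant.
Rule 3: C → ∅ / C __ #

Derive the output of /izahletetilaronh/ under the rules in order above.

izahlededilaron

Rule 1 (intervocalic voicing): /t/ is a voiceless stop between vowels /e/ and /e/, so it voices to [d]. /t/ is a voiceless stop between vowels /e/ and /i/, so it voices to [d]. /izahletetilaronh/ → izahlededilaronh.
Rule 2 (post-nasal voicing): no segment meets the environment; /izahlededilaronh/ is unchanged.
Rule 3 (final cluster simplification): /h/ is the second consonant of a word-final cluster /nh/, so it deletes. /izahlededilaronh/ → izahlededilaron.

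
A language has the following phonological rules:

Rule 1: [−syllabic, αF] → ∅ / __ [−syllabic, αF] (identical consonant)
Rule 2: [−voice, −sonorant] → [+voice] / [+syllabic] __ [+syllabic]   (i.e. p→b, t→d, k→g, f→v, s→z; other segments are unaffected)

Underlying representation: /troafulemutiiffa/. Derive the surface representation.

troavulemudiiva

Rule 1 (degemination): /ff/ is a geminate; the first /f/ deletes. /troafulemutiiffa/ → troafulemutiifa.
Rule 2 (intervocalic voicing): /f/ is a voiceless obstruent between vowels /a/ and /u/, so it voices to [v]. /t/ is a voiceless obstruent between vowels /u/ and /i/, so it voices to [d]. /f/ is a voiceless obstruent between vowels /i/ and /a/, so it voices to [v]. /troafulemutiifa/ → troavulemudiiva.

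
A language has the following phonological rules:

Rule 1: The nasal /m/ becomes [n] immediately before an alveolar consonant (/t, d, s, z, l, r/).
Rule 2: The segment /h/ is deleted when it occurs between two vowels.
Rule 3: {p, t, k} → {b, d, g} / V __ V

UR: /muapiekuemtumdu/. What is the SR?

muabieguentundu

Rule 1 (nasal place assimilation): /m/ precedes the alveolar consonant /t/, so it assimilates in place to [n]. /m/ precedes the alveolar consonant /d/, so it assimilates in place to [n]. /muapiekuemtumdu/ → muapiekuentundu.
Rule 2 (intervocalic h-deletion): no segment meets the environment; /muapiekuentundu/ is unchanged.
Rule 3 (intervocalic voicing): /p/ is a voiceless stop between vowels /a/ and /i/, so it voices to [b]. /k/ is a voiceless stop between vowels /e/ and /u/, so it voices to [g]. /muapiekuentundu/ → muabieguentundu.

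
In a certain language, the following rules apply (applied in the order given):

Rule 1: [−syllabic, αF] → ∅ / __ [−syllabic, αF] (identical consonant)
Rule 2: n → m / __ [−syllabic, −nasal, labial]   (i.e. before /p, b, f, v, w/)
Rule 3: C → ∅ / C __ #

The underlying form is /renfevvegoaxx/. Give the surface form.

remfevegoax

Rule 1 (degemination): /vv/ is a geminate; the first /v/ deletes. /xx/ is a geminate; the first /x/ deletes. /renfevvegoaxx/ → renfevegoax.
Rule 2 (nasal place assimilation): /n/ precedes the labial consonant /f/, so it assimilates in place to [m]. /renfevegoax/ → remfevegoax.
Rule 3 (final cluster simplification): no segment meets the environment; /remfevegoax/ is unchanged.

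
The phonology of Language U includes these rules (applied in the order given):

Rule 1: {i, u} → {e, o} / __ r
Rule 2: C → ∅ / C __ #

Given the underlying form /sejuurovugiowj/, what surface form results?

sejuorovugiow

Rule 1 (pre-rhotic lowering): /u/ is a high vowel immediately before /r/, so it lowers to [o]. /sejuurovugiowj/ → sejuorovugiowj.
Rule 2 (final cluster simplification): /j/ is the second consonant of a word-final cluster /wj/, so it deletes. /sejuorovugiowj/ → sejuorovugiow.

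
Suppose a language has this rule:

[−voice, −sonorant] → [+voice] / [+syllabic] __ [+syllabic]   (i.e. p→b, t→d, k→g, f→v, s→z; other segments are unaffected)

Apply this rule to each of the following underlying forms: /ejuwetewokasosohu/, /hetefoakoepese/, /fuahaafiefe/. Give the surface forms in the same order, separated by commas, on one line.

/ejuwetewokasosohu/: /t/ is a voiceless obstruent between vowels /e/ and /e/, so it voices to [d]. /k/ is a voiceless obstruent between vowels /o/ and /a/, so it voices to [g]. /s/ is a voiceless obstruent between vowels /a/ and /o/, so it voices to [z]. /s/ is a voiceless obstruent between vowels /o/ and /o/, so it voices to [z]. → [ejuwedewogazozohu].
/hetefoakoepese/: /t/ is a voiceless obstruent between vowels /e/ and /e/, so it voices to [d]. /f/ is a voiceless obstruent between vowels /e/ and /o/, so it voices to [v]. /k/ is a voiceless obstruent between vowels /a/ and /o/, so it voices to [g]. /p/ is a voiceless obstruent between vowels /e/ and /e/, so it voices to [b]. /s/ is a voiceless obstruent between vowels /e/ and /e/, so it voices to [z]. → [hedevoagoebeze].
/fuahaafiefe/: /f/ is a voiceless obstruent between vowels /a/ and /i/, so it voices to [v]. /f/ is a voiceless obstruent between vowels /e/ and /e/, so it voices to [v]. → [fuahaavieve].

ejuwedewogazozohu, hedevoagoebeze, fuahaavieve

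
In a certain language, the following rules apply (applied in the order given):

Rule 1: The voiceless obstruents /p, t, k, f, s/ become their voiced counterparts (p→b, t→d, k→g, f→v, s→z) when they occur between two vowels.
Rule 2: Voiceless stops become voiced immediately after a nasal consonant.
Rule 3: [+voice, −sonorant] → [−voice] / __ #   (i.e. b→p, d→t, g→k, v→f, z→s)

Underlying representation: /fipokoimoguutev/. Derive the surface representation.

Rule 1 (intervocalic voicing): /p/ is a voiceless obstruent between vowels /i/ and /o/, so it voices to [b]. /k/ is a voiceless obstruent between vowels /o/ and /o/, so it voices to [g]. /t/ is a voiceless obstruent between vowels /u/ and /e/, so it voices to [d]. /fipokoimoguutev/ → fibogoimoguudev.
Rule 2 (post-nasal voicing): no segment meets the environment; /fibogoimoguudev/ is unchanged.
Rule 3 (final devoicing): /v/ is a voiced obstruent in word-final position, so it devoices to [f]. /fibogoimoguudev/ → fibogoimoguudef.

fibogoimoguudef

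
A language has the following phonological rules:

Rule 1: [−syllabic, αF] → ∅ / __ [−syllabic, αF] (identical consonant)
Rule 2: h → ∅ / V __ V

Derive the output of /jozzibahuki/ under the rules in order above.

Rule 1 (degemination): /zz/ is a geminate; the first /z/ deletes. /jozzibahuki/ → jozibahuki.
Rule 2 (intervocalic h-deletion): /h/ occurs between vowels /a/ and /u/, so it deletes. /jozibahuki/ → jozibauki.

jozibauki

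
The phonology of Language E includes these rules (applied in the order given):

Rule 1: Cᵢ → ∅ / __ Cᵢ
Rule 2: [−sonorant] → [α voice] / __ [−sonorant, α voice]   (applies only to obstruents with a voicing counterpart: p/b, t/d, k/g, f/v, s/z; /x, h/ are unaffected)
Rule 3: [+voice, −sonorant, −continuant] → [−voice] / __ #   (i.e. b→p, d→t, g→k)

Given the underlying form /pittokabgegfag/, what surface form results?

Rule 1 (degemination): /tt/ is a geminate; the first /t/ deletes. /pittokabgegfag/ → pitokabgegfag.
Rule 2 (regressive voicing assimilation): /g/ precedes the voiceless obstruent /f/, so it devoices to [k] by assimilation. /pitokabgegfag/ → pitokabgekfag.
Rule 3 (final devoicing): /g/ is a voiced stop in word-final position, so it devoices to [k]. /pitokabgekfag/ → pitokabgekfak.

pitokabgekfak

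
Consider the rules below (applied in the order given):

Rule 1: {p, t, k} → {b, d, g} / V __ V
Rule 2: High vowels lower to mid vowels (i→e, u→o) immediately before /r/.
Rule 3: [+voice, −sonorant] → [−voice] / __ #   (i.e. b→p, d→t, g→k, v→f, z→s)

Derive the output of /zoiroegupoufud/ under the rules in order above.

zoeroeguboufut

Rule 1 (intervocalic voicing): /p/ is a voiceless stop between vowels /u/ and /o/, so it voices to [b]. /zoiroegupoufud/ → zoiroeguboufud.
Rule 2 (pre-rhotic lowering): /i/ is a high vowel immediately before /r/, so it lowers to [e]. /zoiroeguboufud/ → zoeroeguboufud.
Rule 3 (final devoicing): /d/ is a voiced obstruent in word-final position, so it devoices to [t]. /zoeroeguboufud/ → zoeroeguboufut.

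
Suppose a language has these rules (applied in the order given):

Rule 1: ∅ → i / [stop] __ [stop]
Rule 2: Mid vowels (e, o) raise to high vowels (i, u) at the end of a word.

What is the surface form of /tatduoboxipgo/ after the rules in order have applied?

Rule 1 (stop-cluster i-epenthesis): /t/ and /d/ form a stop–stop cluster, so [i] is inserted between them. /p/ and /g/ form a stop–stop cluster, so [i] is inserted between them. /tatduoboxipgo/ → tatiduoboxipigo.
Rule 2 (final vowel raising): /o/ is a mid vowel in word-final position, so it raises to [u]. /tatiduoboxipigo/ → tatiduoboxipigu.

tatiduoboxipigu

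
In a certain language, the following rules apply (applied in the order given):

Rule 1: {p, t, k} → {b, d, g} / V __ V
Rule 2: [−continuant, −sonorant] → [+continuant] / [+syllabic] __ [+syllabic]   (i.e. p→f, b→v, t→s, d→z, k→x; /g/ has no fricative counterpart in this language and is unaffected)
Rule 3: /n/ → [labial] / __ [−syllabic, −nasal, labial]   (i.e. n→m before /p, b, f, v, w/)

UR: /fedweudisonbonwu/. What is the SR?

Rule 1 (intervocalic voicing): no segment meets the environment; /fedweudisonbonwu/ is unchanged.
Rule 2 (intervocalic spirantization): /d/ is a stop between vowels /u/ and /i/, so it spirantizes to the fricative [z]. /fedweudisonbonwu/ → fedweuzisonbonwu.
Rule 3 (nasal place assimilation): /n/ precedes the labial consonant /b/, so it assimilates in place to [m]. /n/ precedes the labial consonant /w/, so it assimilates in place to [m]. /fedweuzisonbonwu/ → fedweuzisombomwu.

fedweuzisombomwu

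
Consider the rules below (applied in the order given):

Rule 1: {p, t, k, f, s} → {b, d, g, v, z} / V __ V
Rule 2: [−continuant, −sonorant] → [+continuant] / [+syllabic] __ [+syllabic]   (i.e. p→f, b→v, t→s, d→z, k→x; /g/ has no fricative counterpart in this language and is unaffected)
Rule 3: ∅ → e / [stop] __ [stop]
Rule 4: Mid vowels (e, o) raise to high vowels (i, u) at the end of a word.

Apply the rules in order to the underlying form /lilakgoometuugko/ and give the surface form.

Rule 1 (intervocalic voicing): /t/ is a voiceless obstruent between vowels /e/ and /u/, so it voices to [d]. /lilakgoometuugko/ → lilakgoomeduugko.
Rule 2 (intervocalic spirantization): /d/ is a stop between vowels /e/ and /u/, so it spirantizes to the fricative [z]. /lilakgoomeduugko/ → lilakgoomezuugko.
Rule 3 (stop-cluster e-epenthesis): /k/ and /g/ form a stop–stop cluster, so [e] is inserted between them. /g/ and /k/ form a stop–stop cluster, so [e] is inserted between them. /lilakgoomezuugko/ → lilakegoomezuugeko.
Rule 4 (final vowel raising): /o/ is a mid vowel in word-final position, so it raises to [u]. /lilakegoomezuugeko/ → lilakegoomezuugeku.

lilakegoomezuugeku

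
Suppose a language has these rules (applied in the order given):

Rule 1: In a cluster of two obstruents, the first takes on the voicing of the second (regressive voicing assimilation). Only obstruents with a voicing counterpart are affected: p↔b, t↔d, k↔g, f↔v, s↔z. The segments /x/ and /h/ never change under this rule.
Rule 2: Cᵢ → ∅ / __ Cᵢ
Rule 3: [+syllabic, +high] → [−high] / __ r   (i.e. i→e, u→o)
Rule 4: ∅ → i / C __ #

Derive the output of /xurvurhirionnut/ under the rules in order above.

xorvorherionuti

Rule 1 (regressive voicing assimilation): no segment meets the environment; /xurvurhirionnut/ is unchanged.
Rule 2 (degemination): /nn/ is a geminate; the first /n/ deletes. /xurvurhirionnut/ → xurvurhirionut.
Rule 3 (pre-rhotic lowering): /u/ is a high vowel immediately before /r/, so it lowers to [o]. /u/ is a high vowel immediately before /r/, so it lowers to [o]. /i/ is a high vowel immediately before /r/, so it lowers to [e]. /xurvurhirionut/ → xorvorherionut.
Rule 4 (final i-epenthesis): the form ends in the consonant /t/, so [i] is inserted word-finally. /xorvorherionut/ → xorvorherionuti.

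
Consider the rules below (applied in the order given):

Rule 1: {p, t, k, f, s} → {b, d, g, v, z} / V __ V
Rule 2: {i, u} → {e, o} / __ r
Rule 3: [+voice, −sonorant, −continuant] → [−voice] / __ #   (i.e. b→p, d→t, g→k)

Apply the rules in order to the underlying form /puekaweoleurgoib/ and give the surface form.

puegaweoleorgoip

Rule 1 (intervocalic voicing): /k/ is a voiceless obstruent between vowels /e/ and /a/, so it voices to [g]. /puekaweoleurgoib/ → puegaweoleurgoib.
Rule 2 (pre-rhotic lowering): /u/ is a high vowel immediately before /r/, so it lowers to [o]. /puegaweoleurgoib/ → puegaweoleorgoib.
Rule 3 (final devoicing): /b/ is a voiced stop in word-final position, so it devoices to [p]. /puegaweoleorgoib/ → puegaweoleorgoip.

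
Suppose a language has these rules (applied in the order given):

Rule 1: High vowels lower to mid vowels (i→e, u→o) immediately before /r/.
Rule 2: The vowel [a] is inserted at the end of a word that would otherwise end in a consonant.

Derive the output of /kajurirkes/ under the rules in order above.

kajorerkesa

Rule 1 (pre-rhotic lowering): /u/ is a high vowel immediately before /r/, so it lowers to [o]. /i/ is a high vowel immediately before /r/, so it lowers to [e]. /kajurirkes/ → kajorerkes.
Rule 2 (final a-epenthesis): the form ends in the consonant /s/, so [a] is inserted word-finally. /kajorerkes/ → kajorerkesa.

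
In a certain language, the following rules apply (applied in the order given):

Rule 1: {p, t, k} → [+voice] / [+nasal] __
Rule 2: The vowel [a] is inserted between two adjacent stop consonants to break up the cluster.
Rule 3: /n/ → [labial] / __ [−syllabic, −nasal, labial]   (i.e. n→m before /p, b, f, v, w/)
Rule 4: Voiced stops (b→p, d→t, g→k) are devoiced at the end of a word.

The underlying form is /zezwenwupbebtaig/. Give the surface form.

zezwemwupabebataik

Rule 1 (post-nasal voicing): no segment meets the environment; /zezwenwupbebtaig/ is unchanged.
Rule 2 (stop-cluster a-epenthesis): /p/ and /b/ form a stop–stop cluster, so [a] is inserted between them. /b/ and /t/ form a stop–stop cluster, so [a] is inserted between them. /zezwenwupbebtaig/ → zezwenwupabebataig.
Rule 3 (nasal place assimilation): /n/ precedes the labial consonant /w/, so it assimilates in place to [m]. /zezwenwupabebataig/ → zezwemwupabebataig.
Rule 4 (final devoicing): /g/ is a voiced stop in word-final position, so it devoices to [k]. /zezwemwupabebataig/ → zezwemwupabebataik.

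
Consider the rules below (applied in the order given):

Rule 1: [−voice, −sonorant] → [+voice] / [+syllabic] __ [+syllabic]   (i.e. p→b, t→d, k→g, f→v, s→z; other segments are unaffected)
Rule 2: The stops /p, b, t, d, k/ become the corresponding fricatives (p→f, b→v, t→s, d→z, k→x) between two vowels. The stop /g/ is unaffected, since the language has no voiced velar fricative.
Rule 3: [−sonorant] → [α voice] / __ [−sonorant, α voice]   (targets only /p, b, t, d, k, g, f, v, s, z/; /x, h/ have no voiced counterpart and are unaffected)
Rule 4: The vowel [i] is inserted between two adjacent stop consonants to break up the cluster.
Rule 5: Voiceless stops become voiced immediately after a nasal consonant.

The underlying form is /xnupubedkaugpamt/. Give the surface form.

xnuvuvetikaukipamd

Rule 1 (intervocalic voicing): /p/ is a voiceless obstruent between vowels /u/ and /u/, so it voices to [b]. /xnupubedkaugpamt/ → xnububedkaugpamt.
Rule 2 (intervocalic spirantization): /b/ is a stop between vowels /u/ and /u/, so it spirantizes to the fricative [v]. /b/ is a stop between vowels /u/ and /e/, so it spirantizes to the fricative [v]. /xnububedkaugpamt/ → xnuvuvedkaugpamt.
Rule 3 (regressive voicing assimilation): /d/ precedes the voiceless obstruent /k/, so it devoices to [t] by assimilation. /g/ precedes the voiceless obstruent /p/, so it devoices to [k] by assimilation. /xnuvuvedkaugpamt/ → xnuvuvetkaukpamt.
Rule 4 (stop-cluster i-epenthesis): /t/ and /k/ form a stop–stop cluster, so [i] is inserted between them. /k/ and /p/ form a stop–stop cluster, so [i] is inserted between them. /xnuvuvetkaukpamt/ → xnuvuvetikaukipamt.
Rule 5 (post-nasal voicing): /t/ is a voiceless stop immediately after the nasal /m/, so it voices to [d]. /xnuvuvetikaukipamt/ → xnuvuvetikaukipamd.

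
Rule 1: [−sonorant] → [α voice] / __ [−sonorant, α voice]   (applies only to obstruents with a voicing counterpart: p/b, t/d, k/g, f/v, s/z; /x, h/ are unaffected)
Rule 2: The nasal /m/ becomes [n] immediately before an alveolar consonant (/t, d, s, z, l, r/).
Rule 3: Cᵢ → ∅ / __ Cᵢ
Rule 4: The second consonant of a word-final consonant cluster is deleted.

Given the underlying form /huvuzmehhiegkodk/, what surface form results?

Rule 1 (regressive voicing assimilation): /g/ precedes the voiceless obstruent /k/, so it devoices to [k] by assimilation. /d/ precedes the voiceless obstruent /k/, so it devoices to [t] by assimilation. /huvuzmehhiegkodk/ → huvuzmehhiekkotk.
Rule 2 (nasal place assimilation): no segment meets the environment; /huvuzmehhiekkotk/ is unchanged.
Rule 3 (degemination): /hh/ is a geminate; the first /h/ deletes. /kk/ is a geminate; the first /k/ deletes. /huvuzmehhiekkotk/ → huvuzmehiekotk.
Rule 4 (final cluster simplification): /k/ is the second consonant of a word-final cluster /tk/, so it deletes. /huvuzmehiekotk/ → huvuzmehiekot.

huvuzmehiekot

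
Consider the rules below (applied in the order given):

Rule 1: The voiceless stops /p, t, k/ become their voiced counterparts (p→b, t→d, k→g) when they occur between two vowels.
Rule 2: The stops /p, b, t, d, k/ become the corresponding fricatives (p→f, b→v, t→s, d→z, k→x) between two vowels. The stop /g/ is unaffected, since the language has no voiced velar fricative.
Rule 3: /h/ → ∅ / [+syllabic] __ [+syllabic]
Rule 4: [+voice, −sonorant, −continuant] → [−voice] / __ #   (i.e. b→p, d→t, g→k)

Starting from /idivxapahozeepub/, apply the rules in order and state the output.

Rule 1 (intervocalic voicing): /p/ is a voiceless stop between vowels /a/ and /a/, so it voices to [b]. /p/ is a voiceless stop between vowels /e/ and /u/, so it voices to [b]. /idivxapahozeepub/ → idivxabahozeebub.
Rule 2 (intervocalic spirantization): /d/ is a stop between vowels /i/ and /i/, so it spirantizes to the fricative [z]. /b/ is a stop between vowels /a/ and /a/, so it spirantizes to the fricative [v]. /b/ is a stop between vowels /e/ and /u/, so it spirantizes to the fricative [v]. /idivxabahozeebub/ → izivxavahozeevub.
Rule 3 (intervocalic h-deletion): /h/ occurs between vowels /a/ and /o/, so it deletes. /izivxavahozeevub/ → izivxavaozeevub.
Rule 4 (final devoicing): /b/ is a voiced stop in word-final position, so it devoices to [p]. /izivxavaozeevub/ → izivxavaozeevup.

izivxavaozeevup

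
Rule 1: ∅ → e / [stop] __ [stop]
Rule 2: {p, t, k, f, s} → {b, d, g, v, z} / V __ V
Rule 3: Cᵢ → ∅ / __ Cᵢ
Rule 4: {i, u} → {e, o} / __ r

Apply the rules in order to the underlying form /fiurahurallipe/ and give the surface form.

fiorahoralibe

Rule 1 (stop-cluster e-epenthesis): no segment meets the environment; /fiurahurallipe/ is unchanged.
Rule 2 (intervocalic voicing): /p/ is a voiceless obstruent between vowels /i/ and /e/, so it voices to [b]. /fiurahurallipe/ → fiurahurallibe.
Rule 3 (degemination): /ll/ is a geminate; the first /l/ deletes. /fiurahurallibe/ → fiurahuralibe.
Rule 4 (pre-rhotic lowering): /u/ is a high vowel immediately before /r/, so it lowers to [o]. /u/ is a high vowel immediately before /r/, so it lowers to [o]. /fiurahuralibe/ → fiorahoralibe.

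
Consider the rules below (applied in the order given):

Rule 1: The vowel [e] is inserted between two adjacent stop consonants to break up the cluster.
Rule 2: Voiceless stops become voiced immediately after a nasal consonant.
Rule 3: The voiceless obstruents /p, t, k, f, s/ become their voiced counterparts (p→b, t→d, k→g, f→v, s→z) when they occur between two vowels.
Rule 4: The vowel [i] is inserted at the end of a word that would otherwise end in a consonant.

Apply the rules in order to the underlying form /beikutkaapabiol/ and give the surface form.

beigudegaababioli

Rule 1 (stop-cluster e-epenthesis): /t/ and /k/ form a stop–stop cluster, so [e] is inserted between them. /beikutkaapabiol/ → beikutekaapabiol.
Rule 2 (post-nasal voicing): no segment meets the environment; /beikutekaapabiol/ is unchanged.
Rule 3 (intervocalic voicing): /k/ is a voiceless obstruent between vowels /i/ and /u/, so it voices to [g]. /t/ is a voiceless obstruent between vowels /u/ and /e/, so it voices to [d]. /k/ is a voiceless obstruent between vowels /e/ and /a/, so it voices to [g]. /p/ is a voiceless obstruent between vowels /a/ and /a/, so it voices to [b]. /beikutekaapabiol/ → beigudegaababiol.
Rule 4 (final i-epenthesis): the form ends in the consonant /l/, so [i] is inserted word-finally. /beigudegaababiol/ → beigudegaababioli.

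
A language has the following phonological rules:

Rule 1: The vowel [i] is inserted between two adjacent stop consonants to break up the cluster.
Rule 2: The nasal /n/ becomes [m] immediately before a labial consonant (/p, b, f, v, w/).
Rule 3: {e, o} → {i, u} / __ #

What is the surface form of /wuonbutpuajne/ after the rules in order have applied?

wuombutipuajni

Rule 1 (stop-cluster i-epenthesis): /t/ and /p/ form a stop–stop cluster, so [i] is inserted between them. /wuonbutpuajne/ → wuonbutipuajne.
Rule 2 (nasal place assimilation): /n/ precedes the labial consonant /b/, so it assimilates in place to [m]. /wuonbutipuajne/ → wuombutipuajne.
Rule 3 (final vowel raising): /e/ is a mid vowel in word-final position, so it raises to [i]. /wuombutipuajne/ → wuombutipuajni.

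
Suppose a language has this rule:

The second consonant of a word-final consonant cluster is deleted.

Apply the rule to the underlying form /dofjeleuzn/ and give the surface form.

dofjeleuz

/n/ is the second consonant of a word-final cluster /zn/, so it deletes.
Surface form: [dofjeleuz].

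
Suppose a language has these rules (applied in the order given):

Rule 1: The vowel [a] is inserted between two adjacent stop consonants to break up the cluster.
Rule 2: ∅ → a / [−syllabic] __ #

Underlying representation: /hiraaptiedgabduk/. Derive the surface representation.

hiraapatiedagabaduka

Rule 1 (stop-cluster a-epenthesis): /p/ and /t/ form a stop–stop cluster, so [a] is inserted between them. /d/ and /g/ form a stop–stop cluster, so [a] is inserted between them. /b/ and /d/ form a stop–stop cluster, so [a] is inserted between them. /hiraaptiedgabduk/ → hiraapatiedagabaduk.
Rule 2 (final a-epenthesis): the form ends in the consonant /k/, so [a] is inserted word-finally. /hiraapatiedagabaduk/ → hiraapatiedagabaduka.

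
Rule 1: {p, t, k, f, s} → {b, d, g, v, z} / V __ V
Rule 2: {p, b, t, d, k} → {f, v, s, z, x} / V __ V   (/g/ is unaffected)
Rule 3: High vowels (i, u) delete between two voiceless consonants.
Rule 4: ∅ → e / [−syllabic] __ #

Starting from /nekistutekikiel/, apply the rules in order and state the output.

Rule 1 (intervocalic voicing): /k/ is a voiceless obstruent between vowels /e/ and /i/, so it voices to [g]. /t/ is a voiceless obstruent between vowels /u/ and /e/, so it voices to [d]. /k/ is a voiceless obstruent between vowels /e/ and /i/, so it voices to [g]. /k/ is a voiceless obstruent between vowels /i/ and /i/, so it voices to [g]. /nekistutekikiel/ → negistudegigiel.
Rule 2 (intervocalic spirantization): /d/ is a stop between vowels /u/ and /e/, so it spirantizes to the fricative [z]. /negistudegigiel/ → negistuzegigiel.
Rule 3 (high vowel syncope): no segment meets the environment; /negistuzegigiel/ is unchanged.
Rule 4 (final e-epenthesis): the form ends in the consonant /l/, so [e] is inserted word-finally. /negistuzegigiel/ → negistuzegigiele.

negistuzegigiele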